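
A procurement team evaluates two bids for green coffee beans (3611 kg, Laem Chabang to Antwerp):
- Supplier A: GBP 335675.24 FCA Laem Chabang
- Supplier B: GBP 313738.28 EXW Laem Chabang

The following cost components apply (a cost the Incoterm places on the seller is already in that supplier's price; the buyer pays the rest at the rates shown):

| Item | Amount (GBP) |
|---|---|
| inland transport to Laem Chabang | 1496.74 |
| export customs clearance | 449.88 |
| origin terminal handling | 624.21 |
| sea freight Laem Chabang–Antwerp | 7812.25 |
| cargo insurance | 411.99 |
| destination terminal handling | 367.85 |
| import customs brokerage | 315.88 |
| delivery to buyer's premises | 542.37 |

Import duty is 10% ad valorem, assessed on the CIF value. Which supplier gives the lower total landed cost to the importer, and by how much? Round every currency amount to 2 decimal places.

Supplier A (FCA):
CIF value = FCA price + origin terminal + freight + insurance = 335675.24 + 624.21 + 7812.25 + 411.99 = 344523.69
Import duty = 344523.69 × 10% = 34452.37
Buyer bears (A): 624.21 + 7812.25 + 411.99 + 367.85 + 315.88 + 542.37 = 10074.55
Landed cost (A) = invoice 335675.24 + 10074.55 + duty 34452.37 = 380202.16
Supplier B (EXW):
CIF value = EXW price + inland to port + export clearance + origin terminal + freight + insurance = 313738.28 + 1496.74 + 449.88 + 624.21 + 7812.25 + 411.99 = 324533.35
Import duty = 324533.35 × 10% = 32453.34
Buyer bears (B): 1496.74 + 449.88 + 624.21 + 7812.25 + 411.99 + 367.85 + 315.88 + 542.37 = 12021.17
Landed cost (B) = invoice 313738.28 + 12021.17 + duty 32453.34 = 358212.79
Difference = |380202.16 − 358212.79| = 21989.37

Supplier B is cheaper by GBP 21989.37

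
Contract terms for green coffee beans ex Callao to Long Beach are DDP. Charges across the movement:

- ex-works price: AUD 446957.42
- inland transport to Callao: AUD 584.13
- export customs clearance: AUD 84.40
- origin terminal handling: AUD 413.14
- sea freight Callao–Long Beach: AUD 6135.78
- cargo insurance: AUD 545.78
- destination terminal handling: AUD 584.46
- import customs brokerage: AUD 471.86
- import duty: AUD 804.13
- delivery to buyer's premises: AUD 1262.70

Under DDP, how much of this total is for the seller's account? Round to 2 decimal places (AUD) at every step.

DDP: the seller bears all costs including import duty.
Seller's account: goods 446957.42 + inland to port 584.13 + export clearance 84.40 + origin terminal 413.14 + freight 6135.78 + insurance 545.78 + destination terminal 584.46 + brokerage 471.86 + duty 804.13 + delivery 1262.70 = 457843.80
Buyer's account: 0.00

Seller's account: AUD 457843.80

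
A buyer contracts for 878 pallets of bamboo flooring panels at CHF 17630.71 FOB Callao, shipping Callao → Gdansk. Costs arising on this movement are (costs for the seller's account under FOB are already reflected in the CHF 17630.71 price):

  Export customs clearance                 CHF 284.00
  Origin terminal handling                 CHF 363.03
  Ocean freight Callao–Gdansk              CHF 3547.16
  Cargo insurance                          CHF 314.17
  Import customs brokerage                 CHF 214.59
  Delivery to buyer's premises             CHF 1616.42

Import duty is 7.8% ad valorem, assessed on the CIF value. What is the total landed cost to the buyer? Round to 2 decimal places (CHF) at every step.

Total landed cost: CHF 24999.43

FOB: the seller bears costs until goods are on board at the origin port; the buyer bears freight, insurance and all costs thereafter.
Already in the invoice (seller's account under FOB): export clearance, origin terminal — exclude.
CIF value = FOB price + freight + insurance = 17630.71 + 3547.16 + 314.17 = 21492.04
Import duty = 21492.04 × 7.8% = 1676.38
Buyer bears: freight 3547.16 + insurance 314.17 + brokerage 214.59 + delivery 1616.42 + duty 1676.38 = 7368.72
Landed cost = invoice 17630.71 + 7368.72 = 24999.43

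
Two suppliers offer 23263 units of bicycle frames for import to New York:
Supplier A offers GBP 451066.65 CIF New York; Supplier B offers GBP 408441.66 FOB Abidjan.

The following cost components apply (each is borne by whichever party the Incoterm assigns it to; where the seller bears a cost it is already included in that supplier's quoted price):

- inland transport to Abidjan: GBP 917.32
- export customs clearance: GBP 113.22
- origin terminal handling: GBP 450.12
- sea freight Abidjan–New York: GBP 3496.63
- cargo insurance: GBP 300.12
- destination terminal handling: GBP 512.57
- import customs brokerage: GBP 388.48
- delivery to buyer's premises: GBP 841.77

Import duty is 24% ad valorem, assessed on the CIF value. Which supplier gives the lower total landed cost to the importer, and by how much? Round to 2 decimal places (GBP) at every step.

Supplier B is cheaper by GBP 48147.02

Supplier A (CIF):
The CIF price already equals the CIF value: 451066.65
Import duty = 451066.65 × 24% = 108256.00
Buyer bears (A): 512.57 + 388.48 + 841.77 = 1742.82
Landed cost (A) = invoice 451066.65 + 1742.82 + duty 108256.00 = 561065.47
Supplier B (FOB):
CIF value = FOB price + freight + insurance = 408441.66 + 3496.63 + 300.12 = 412238.41
Import duty = 412238.41 × 24% = 98937.22
Buyer bears (B): 3496.63 + 300.12 + 512.57 + 388.48 + 841.77 = 5539.57
Landed cost (B) = invoice 408441.66 + 5539.57 + duty 98937.22 = 512918.45
Difference = |561065.47 − 512918.45| = 48147.02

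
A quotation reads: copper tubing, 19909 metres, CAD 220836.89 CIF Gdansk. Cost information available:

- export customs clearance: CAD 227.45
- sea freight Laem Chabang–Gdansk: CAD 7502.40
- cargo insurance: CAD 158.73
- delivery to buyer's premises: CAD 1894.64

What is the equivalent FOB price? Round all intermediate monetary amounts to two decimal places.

Not relevant to the conversion: export clearance — on the seller under both CIF and FOB; already in the CIF price and stays in the FOB price. delivery — on the buyer under both terms; not part of either seller's price.
From CIF to FOB, the seller no longer bears: freight, insurance.
FOB price = 220836.89 − 7502.40 − 158.73 = 213175.76

FOB price: CAD 213175.76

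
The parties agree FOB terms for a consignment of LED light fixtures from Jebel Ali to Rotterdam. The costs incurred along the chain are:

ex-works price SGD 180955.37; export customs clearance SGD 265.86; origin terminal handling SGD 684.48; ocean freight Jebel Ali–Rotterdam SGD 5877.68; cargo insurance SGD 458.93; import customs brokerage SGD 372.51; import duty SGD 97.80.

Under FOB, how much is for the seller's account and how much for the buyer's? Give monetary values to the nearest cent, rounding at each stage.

Seller: SGD 181905.71; buyer: SGD 6806.92

FOB: the seller bears costs until goods are on board at the origin port; the buyer bears freight, insurance and all costs thereafter.
Seller's account: goods 180955.37 + export clearance 265.86 + origin terminal 684.48 = 181905.71
Buyer's account: freight 5877.68 + insurance 458.93 + brokerage 372.51 + duty 97.80 = 6806.92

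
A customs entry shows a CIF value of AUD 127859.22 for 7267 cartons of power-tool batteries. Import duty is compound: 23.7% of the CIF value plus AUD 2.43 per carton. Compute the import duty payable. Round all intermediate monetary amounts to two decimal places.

Ad valorem component: 127859.22 × 23.7% = 30302.64
Specific component: 7267 × 2.43 = 17658.81
Import duty = 30302.64 + 17658.81 = 47961.45

Import duty: AUD 47961.45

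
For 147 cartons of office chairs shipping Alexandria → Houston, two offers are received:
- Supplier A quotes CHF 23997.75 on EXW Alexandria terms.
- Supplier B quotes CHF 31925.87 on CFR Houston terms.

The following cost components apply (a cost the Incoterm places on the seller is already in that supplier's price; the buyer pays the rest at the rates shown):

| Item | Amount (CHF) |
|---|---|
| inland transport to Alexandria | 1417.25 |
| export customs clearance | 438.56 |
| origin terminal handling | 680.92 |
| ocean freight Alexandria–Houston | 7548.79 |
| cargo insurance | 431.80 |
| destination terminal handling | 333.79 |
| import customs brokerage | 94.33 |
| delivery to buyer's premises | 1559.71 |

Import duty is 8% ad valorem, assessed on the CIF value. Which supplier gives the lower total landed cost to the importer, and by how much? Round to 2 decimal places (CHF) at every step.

Supplier A (EXW):
CIF value = EXW price + inland to port + export clearance + origin terminal + freight + insurance = 23997.75 + 1417.25 + 438.56 + 680.92 + 7548.79 + 431.80 = 34515.07
Import duty = 34515.07 × 8% = 2761.21
Buyer bears (A): 1417.25 + 438.56 + 680.92 + 7548.79 + 431.80 + 333.79 + 94.33 + 1559.71 = 12505.15
Landed cost (A) = invoice 23997.75 + 12505.15 + duty 2761.21 = 39264.11
Supplier B (CFR):
CIF value = CFR price + insurance = 31925.87 + 431.80 = 32357.67
Import duty = 32357.67 × 8% = 2588.61
Buyer bears (B): 431.80 + 333.79 + 94.33 + 1559.71 = 2419.63
Landed cost (B) = invoice 31925.87 + 2419.63 + duty 2588.61 = 36934.11
Difference = |39264.11 − 36934.11| = 2330.00

Supplier B is cheaper by CHF 2330.00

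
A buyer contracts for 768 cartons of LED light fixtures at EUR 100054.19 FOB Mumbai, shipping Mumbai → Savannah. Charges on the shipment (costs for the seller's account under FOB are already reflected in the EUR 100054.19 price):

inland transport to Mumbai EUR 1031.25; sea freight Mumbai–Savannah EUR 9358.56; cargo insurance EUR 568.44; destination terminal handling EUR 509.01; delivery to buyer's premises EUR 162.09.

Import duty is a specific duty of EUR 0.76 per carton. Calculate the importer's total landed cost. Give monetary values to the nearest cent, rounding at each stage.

Total landed cost: EUR 111235.97

FOB: the seller bears costs until goods are on board at the origin port; the buyer bears freight, insurance and all costs thereafter.
Already in the invoice (seller's account under FOB): inland to port — exclude.
CIF value = FOB price + freight + insurance = 100054.19 + 9358.56 + 568.44 = 109981.19
Import duty = 768 × 0.76 = 583.68
Buyer bears: freight 9358.56 + insurance 568.44 + destination terminal 509.01 + delivery 162.09 + duty 583.68 = 11181.78
Landed cost = invoice 100054.19 + 11181.78 = 111235.97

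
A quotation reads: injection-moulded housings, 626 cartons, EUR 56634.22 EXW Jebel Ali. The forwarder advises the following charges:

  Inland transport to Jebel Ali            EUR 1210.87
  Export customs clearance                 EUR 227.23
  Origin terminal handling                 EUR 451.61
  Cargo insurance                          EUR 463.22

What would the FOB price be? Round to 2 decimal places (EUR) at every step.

Not relevant to the conversion: insurance — on the buyer under both terms; not part of either seller's price.
From EXW to FOB, the seller additionally bears: inland to port, export clearance, origin terminal.
FOB price = 56634.22 + 1210.87 + 227.23 + 451.61 = 58523.93

FOB price: EUR 58523.93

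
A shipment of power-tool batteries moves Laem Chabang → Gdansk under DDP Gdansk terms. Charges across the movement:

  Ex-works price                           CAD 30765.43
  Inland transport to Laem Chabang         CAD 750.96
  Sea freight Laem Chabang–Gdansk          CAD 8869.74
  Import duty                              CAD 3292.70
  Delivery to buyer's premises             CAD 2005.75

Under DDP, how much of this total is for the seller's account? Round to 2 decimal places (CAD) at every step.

Seller's account: CAD 45684.58

DDP: the seller bears all costs including import duty.
Seller's account: goods 30765.43 + inland to port 750.96 + freight 8869.74 + duty 3292.70 + delivery 2005.75 = 45684.58
Buyer's account: 0.00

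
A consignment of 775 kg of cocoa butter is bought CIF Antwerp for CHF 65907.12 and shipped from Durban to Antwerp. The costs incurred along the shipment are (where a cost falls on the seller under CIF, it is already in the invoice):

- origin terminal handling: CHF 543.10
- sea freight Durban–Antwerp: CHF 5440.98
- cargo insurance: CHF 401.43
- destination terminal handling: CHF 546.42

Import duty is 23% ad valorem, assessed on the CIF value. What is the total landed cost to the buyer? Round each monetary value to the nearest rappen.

Total landed cost: CHF 81612.18

CIF: the seller pays costs through ocean freight and marine insurance to the destination port.
Already in the invoice (seller's account under CIF): origin terminal, freight, insurance — exclude.
The CIF price already equals the CIF value: 65907.12
Import duty = 65907.12 × 23% = 15158.64
Buyer bears: destination terminal 546.42 + duty 15158.64 = 15705.06
Landed cost = invoice 65907.12 + 15705.06 = 81612.18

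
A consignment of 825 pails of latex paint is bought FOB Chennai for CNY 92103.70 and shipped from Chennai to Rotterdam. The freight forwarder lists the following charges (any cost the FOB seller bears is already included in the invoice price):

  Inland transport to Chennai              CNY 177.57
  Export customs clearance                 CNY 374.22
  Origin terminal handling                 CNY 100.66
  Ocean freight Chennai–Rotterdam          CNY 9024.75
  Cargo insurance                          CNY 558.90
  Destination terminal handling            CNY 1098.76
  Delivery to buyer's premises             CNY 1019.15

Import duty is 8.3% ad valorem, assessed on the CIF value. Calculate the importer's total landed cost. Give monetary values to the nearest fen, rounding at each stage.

Total landed cost: CNY 112245.31

FOB: the seller bears costs until goods are on board at the origin port; the buyer bears freight, insurance and all costs thereafter.
Already in the invoice (seller's account under FOB): inland to port, export clearance, origin terminal — exclude.
CIF value = FOB price + freight + insurance = 92103.70 + 9024.75 + 558.90 = 101687.35
Import duty = 101687.35 × 8.3% = 8440.05
Buyer bears: freight 9024.75 + insurance 558.90 + destination terminal 1098.76 + delivery 1019.15 + duty 8440.05 = 20141.61
Landed cost = invoice 92103.70 + 20141.61 = 112245.31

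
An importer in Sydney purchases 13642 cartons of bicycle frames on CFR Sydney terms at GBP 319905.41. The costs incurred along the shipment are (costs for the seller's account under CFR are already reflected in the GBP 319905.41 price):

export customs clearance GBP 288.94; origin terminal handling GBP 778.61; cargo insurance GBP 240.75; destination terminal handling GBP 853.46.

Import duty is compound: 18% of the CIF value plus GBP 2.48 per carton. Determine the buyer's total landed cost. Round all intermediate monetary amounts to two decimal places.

CFR: the seller pays costs through ocean freight to the destination port, but not insurance.
Already in the invoice (seller's account under CFR): export clearance, origin terminal — exclude.
CIF value = CFR price + insurance = 319905.41 + 240.75 = 320146.16
Ad valorem component: 320146.16 × 18% = 57626.31
Specific component: 13642 × 2.48 = 33832.16
Import duty = 57626.31 + 33832.16 = 91458.47
Buyer bears: insurance 240.75 + destination terminal 853.46 + duty 91458.47 = 92552.68
Landed cost = invoice 319905.41 + 92552.68 = 412458.09

Total landed cost: GBP 412458.09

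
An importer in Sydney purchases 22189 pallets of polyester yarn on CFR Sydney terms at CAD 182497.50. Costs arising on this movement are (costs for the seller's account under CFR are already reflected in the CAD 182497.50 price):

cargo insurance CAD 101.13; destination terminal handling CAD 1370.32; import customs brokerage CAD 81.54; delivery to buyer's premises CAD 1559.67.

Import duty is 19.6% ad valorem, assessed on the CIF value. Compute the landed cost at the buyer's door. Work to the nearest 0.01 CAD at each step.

CFR: the seller pays costs through ocean freight to the destination port, but not insurance.
CIF value = CFR price + insurance = 182497.50 + 101.13 = 182598.63
Import duty = 182598.63 × 19.6% = 35789.33
Buyer bears: insurance 101.13 + destination terminal 1370.32 + brokerage 81.54 + delivery 1559.67 + duty 35789.33 = 38901.99
Landed cost = invoice 182497.50 + 38901.99 = 221399.49

Total landed cost: CAD 221399.49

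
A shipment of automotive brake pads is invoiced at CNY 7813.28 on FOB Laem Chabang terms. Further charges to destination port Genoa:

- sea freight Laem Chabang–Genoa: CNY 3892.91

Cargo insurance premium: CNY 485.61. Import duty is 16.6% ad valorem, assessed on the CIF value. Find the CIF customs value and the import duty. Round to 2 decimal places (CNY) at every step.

CIF value: CNY 12191.80; import duty: CNY 2023.84

CIF = FOB price + freight + insurance
CIF = 7813.28 + 3892.91 + 485.61 = 12191.80
Import duty = 12191.80 × 16.6% = 2023.84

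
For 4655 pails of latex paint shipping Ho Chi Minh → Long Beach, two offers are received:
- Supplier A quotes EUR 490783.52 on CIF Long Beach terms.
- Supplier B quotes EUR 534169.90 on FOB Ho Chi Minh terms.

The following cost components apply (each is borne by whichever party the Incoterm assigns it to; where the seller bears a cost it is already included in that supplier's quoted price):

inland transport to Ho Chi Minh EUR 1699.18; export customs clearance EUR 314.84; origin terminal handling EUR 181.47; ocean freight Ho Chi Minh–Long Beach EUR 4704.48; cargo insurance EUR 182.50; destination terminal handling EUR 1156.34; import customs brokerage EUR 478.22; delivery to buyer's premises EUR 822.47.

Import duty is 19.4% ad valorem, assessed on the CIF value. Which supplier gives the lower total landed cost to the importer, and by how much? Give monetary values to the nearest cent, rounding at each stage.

Supplier A (CIF):
The CIF price already equals the CIF value: 490783.52
Import duty = 490783.52 × 19.4% = 95212.00
Buyer bears (A): 1156.34 + 478.22 + 822.47 = 2457.03
Landed cost (A) = invoice 490783.52 + 2457.03 + duty 95212.00 = 588452.55
Supplier B (FOB):
CIF value = FOB price + freight + insurance = 534169.90 + 4704.48 + 182.50 = 539056.88
Import duty = 539056.88 × 19.4% = 104577.03
Buyer bears (B): 4704.48 + 182.50 + 1156.34 + 478.22 + 822.47 = 7344.01
Landed cost (B) = invoice 534169.90 + 7344.01 + duty 104577.03 = 646090.94
Difference = |588452.55 − 646090.94| = 57638.39

Supplier A is cheaper by EUR 57638.39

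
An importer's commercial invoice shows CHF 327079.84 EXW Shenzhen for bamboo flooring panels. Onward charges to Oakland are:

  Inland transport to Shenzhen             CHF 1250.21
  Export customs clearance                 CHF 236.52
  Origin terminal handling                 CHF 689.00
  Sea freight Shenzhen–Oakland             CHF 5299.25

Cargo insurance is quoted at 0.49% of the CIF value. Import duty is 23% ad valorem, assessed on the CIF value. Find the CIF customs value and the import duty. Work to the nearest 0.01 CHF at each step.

CIF value: CHF 336202.21; import duty: CHF 77326.51

Let C be the CIF value. C = EXW price + pre-shipment costs + freight + 0.49% × C
C − 0.49% × C = 327079.84 + 1250.21 + 236.52 + 689.00 + 5299.25
0.9951 × C = 334554.82
C = 334554.82 / 0.9951 = 336202.21
Insurance premium = 0.49% × 336202.21 = 1647.39
Import duty = 336202.21 × 23% = 77326.51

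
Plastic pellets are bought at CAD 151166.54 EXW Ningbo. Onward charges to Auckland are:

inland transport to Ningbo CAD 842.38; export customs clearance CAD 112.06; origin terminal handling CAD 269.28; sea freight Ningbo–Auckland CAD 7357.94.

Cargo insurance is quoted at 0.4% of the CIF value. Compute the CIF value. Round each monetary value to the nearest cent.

CIF value: CAD 160389.76

Let C be the CIF value. C = EXW price + pre-shipment costs + freight + 0.4% × C
C − 0.4% × C = 151166.54 + 842.38 + 112.06 + 269.28 + 7357.94
0.996 × C = 159748.20
C = 159748.20 / 0.996 = 160389.76
Insurance premium = 0.4% × 160389.76 = 641.56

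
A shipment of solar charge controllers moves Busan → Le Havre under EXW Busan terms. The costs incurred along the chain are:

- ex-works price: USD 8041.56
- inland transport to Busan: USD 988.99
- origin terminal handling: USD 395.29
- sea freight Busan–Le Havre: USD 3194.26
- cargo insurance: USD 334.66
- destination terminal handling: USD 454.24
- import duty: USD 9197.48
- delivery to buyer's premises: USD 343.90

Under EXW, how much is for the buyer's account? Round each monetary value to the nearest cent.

Buyer's account: USD 14908.82

EXW: the seller makes goods available at their premises; the buyer bears all onward costs.
Seller's account: goods 8041.56 = 8041.56
Buyer's account: inland to port 988.99 + origin terminal 395.29 + freight 3194.26 + insurance 334.66 + destination terminal 454.24 + duty 9197.48 + delivery 343.90 = 14908.82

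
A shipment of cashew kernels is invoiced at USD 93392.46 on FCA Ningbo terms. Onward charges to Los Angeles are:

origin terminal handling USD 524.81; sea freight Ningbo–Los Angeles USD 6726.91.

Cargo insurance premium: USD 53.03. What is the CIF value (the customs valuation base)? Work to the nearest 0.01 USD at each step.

CIF = FCA price + pre-shipment costs + freight + insurance
CIF = 93392.46 + 524.81 + 6726.91 + 53.03 = 100697.21

CIF value: USD 100697.21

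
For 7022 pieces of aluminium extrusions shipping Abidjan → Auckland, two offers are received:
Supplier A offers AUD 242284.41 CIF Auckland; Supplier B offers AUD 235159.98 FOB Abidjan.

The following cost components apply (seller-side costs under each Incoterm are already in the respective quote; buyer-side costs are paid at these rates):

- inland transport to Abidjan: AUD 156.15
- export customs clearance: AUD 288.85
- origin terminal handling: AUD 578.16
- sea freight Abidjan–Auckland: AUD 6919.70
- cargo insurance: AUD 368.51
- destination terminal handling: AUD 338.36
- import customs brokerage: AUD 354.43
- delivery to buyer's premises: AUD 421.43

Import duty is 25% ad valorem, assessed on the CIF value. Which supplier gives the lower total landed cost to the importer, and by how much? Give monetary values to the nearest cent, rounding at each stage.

Supplier A (CIF):
The CIF price already equals the CIF value: 242284.41
Import duty = 242284.41 × 25% = 60571.10
Buyer bears (A): 338.36 + 354.43 + 421.43 = 1114.22
Landed cost (A) = invoice 242284.41 + 1114.22 + duty 60571.10 = 303969.73
Supplier B (FOB):
CIF value = FOB price + freight + insurance = 235159.98 + 6919.70 + 368.51 = 242448.19
Import duty = 242448.19 × 25% = 60612.05
Buyer bears (B): 6919.70 + 368.51 + 338.36 + 354.43 + 421.43 = 8402.43
Landed cost (B) = invoice 235159.98 + 8402.43 + duty 60612.05 = 304174.46
Difference = |303969.73 − 304174.46| = 204.73

Supplier A is cheaper by AUD 204.73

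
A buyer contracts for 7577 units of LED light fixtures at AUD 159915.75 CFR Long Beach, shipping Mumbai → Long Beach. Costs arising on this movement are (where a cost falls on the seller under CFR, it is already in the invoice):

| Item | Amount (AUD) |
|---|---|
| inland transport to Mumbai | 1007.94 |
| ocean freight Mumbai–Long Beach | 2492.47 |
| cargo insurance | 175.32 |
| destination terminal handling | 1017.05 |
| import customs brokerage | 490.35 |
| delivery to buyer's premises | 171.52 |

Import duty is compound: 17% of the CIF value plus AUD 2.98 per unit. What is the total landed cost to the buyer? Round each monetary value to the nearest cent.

CFR: the seller pays costs through ocean freight to the destination port, but not insurance.
Already in the invoice (seller's account under CFR): inland to port, freight — exclude.
CIF value = CFR price + insurance = 159915.75 + 175.32 = 160091.07
Ad valorem component: 160091.07 × 17% = 27215.48
Specific component: 7577 × 2.98 = 22579.46
Import duty = 27215.48 + 22579.46 = 49794.94
Buyer bears: insurance 175.32 + destination terminal 1017.05 + brokerage 490.35 + delivery 171.52 + duty 49794.94 = 51649.18
Landed cost = invoice 159915.75 + 51649.18 = 211564.93

Total landed cost: AUD 211564.93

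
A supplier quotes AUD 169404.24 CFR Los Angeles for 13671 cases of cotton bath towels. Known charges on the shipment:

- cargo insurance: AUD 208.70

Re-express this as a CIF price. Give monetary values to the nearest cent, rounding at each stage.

From CFR to CIF, the seller additionally bears: insurance.
CIF price = 169404.24 + 208.70 = 169612.94

CIF price: AUD 169612.94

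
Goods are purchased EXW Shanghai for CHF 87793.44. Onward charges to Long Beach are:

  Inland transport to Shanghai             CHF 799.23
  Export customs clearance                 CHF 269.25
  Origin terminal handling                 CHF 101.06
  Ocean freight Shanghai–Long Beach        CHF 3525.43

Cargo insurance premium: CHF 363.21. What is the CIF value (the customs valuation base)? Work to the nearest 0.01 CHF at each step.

CIF value: CHF 92851.62

CIF = EXW price + pre-shipment costs + freight + insurance
CIF = 87793.44 + 799.23 + 269.25 + 101.06 + 3525.43 + 363.21 = 92851.62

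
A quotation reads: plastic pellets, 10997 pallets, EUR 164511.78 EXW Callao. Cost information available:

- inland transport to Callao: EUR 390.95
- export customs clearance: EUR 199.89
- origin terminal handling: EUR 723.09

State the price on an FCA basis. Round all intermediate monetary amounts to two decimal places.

Not relevant to the conversion: origin terminal — on the buyer under both terms; not part of either seller's price.
From EXW to FCA, the seller additionally bears: inland to port, export clearance.
FCA price = 164511.78 + 390.95 + 199.89 = 165102.62

FCA price: EUR 165102.62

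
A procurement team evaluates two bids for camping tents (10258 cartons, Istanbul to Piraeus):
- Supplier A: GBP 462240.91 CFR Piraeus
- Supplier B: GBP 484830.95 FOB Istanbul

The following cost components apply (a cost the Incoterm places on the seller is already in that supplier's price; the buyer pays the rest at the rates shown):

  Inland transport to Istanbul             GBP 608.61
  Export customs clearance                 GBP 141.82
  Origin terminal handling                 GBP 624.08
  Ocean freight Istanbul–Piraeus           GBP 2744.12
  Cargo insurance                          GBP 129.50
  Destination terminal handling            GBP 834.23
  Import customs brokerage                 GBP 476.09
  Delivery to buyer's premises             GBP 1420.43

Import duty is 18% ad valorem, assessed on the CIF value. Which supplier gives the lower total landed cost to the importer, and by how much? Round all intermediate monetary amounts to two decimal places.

Supplier A is cheaper by GBP 29894.31

Supplier A (CFR):
CIF value = CFR price + insurance = 462240.91 + 129.50 = 462370.41
Import duty = 462370.41 × 18% = 83226.67
Buyer bears (A): 129.50 + 834.23 + 476.09 + 1420.43 = 2860.25
Landed cost (A) = invoice 462240.91 + 2860.25 + duty 83226.67 = 548327.83
Supplier B (FOB):
CIF value = FOB price + freight + insurance = 484830.95 + 2744.12 + 129.50 = 487704.57
Import duty = 487704.57 × 18% = 87786.82
Buyer bears (B): 2744.12 + 129.50 + 834.23 + 476.09 + 1420.43 = 5604.37
Landed cost (B) = invoice 484830.95 + 5604.37 + duty 87786.82 = 578222.14
Difference = |548327.83 − 578222.14| = 29894.31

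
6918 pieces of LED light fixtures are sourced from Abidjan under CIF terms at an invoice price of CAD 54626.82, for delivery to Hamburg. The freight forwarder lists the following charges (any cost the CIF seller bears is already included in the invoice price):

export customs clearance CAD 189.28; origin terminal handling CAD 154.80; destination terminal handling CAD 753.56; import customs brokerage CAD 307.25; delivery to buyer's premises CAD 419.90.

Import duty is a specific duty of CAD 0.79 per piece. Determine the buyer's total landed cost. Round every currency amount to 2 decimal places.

Total landed cost: CAD 61572.75

CIF: the seller pays costs through ocean freight and marine insurance to the destination port.
Already in the invoice (seller's account under CIF): export clearance, origin terminal — exclude.
The CIF price already equals the CIF value: 54626.82
Import duty = 6918 × 0.79 = 5465.22
Buyer bears: destination terminal 753.56 + brokerage 307.25 + delivery 419.90 + duty 5465.22 = 6945.93
Landed cost = invoice 54626.82 + 6945.93 = 61572.75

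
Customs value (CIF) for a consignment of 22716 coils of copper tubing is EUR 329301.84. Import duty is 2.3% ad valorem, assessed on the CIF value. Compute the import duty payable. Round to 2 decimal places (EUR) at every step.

Import duty = 329301.84 × 2.3% = 7573.94

Import duty: EUR 7573.94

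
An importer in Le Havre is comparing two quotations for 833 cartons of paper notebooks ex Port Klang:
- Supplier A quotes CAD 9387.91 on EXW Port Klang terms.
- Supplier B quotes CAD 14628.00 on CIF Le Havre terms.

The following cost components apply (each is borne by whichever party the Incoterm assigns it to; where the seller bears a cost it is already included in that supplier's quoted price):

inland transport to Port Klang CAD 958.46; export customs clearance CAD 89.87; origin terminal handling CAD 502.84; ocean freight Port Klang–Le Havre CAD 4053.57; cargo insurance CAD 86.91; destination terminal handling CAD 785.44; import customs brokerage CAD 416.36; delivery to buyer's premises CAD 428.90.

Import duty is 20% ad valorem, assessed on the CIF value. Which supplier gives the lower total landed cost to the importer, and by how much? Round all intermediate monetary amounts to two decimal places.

Supplier B is cheaper by CAD 541.87

Supplier A (EXW):
CIF value = EXW price + inland to port + export clearance + origin terminal + freight + insurance = 9387.91 + 958.46 + 89.87 + 502.84 + 4053.57 + 86.91 = 15079.56
Import duty = 15079.56 × 20% = 3015.91
Buyer bears (A): 958.46 + 89.87 + 502.84 + 4053.57 + 86.91 + 785.44 + 416.36 + 428.90 = 7322.35
Landed cost (A) = invoice 9387.91 + 7322.35 + duty 3015.91 = 19726.17
Supplier B (CIF):
The CIF price already equals the CIF value: 14628.00
Import duty = 14628.00 × 20% = 2925.60
Buyer bears (B): 785.44 + 416.36 + 428.90 = 1630.70
Landed cost (B) = invoice 14628.00 + 1630.70 + duty 2925.60 = 19184.30
Difference = |19726.17 − 19184.30| = 541.87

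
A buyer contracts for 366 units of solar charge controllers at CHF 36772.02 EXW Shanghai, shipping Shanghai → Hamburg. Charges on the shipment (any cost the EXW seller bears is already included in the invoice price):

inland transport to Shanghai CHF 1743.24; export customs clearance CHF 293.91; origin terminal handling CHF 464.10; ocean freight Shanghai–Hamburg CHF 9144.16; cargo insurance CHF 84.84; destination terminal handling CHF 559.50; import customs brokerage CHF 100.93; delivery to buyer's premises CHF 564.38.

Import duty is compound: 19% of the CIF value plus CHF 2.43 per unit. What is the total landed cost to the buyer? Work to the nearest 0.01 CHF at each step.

Total landed cost: CHF 59831.89

EXW: the seller makes goods available at their premises; the buyer bears all onward costs.
CIF value = EXW price + inland to port + export clearance + origin terminal + freight + insurance = 36772.02 + 1743.24 + 293.91 + 464.10 + 9144.16 + 84.84 = 48502.27
Ad valorem component: 48502.27 × 19% = 9215.43
Specific component: 366 × 2.43 = 889.38
Import duty = 9215.43 + 889.38 = 10104.81
Buyer bears: inland to port 1743.24 + export clearance 293.91 + origin terminal 464.10 + freight 9144.16 + insurance 84.84 + destination terminal 559.50 + brokerage 100.93 + delivery 564.38 + duty 10104.81 = 23059.87
Landed cost = invoice 36772.02 + 23059.87 = 59831.89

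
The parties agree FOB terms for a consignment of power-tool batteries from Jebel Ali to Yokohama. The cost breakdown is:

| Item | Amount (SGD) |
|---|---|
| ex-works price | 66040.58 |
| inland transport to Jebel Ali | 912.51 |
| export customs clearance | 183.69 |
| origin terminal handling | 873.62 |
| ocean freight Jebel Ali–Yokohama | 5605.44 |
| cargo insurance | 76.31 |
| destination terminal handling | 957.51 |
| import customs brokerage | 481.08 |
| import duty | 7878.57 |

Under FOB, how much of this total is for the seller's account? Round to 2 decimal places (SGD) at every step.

Seller's account: SGD 68010.40

FOB: the seller bears costs until goods are on board at the origin port; the buyer bears freight, insurance and all costs thereafter.
Seller's account: goods 66040.58 + inland to port 912.51 + export clearance 183.69 + origin terminal 873.62 = 68010.40
Buyer's account: freight 5605.44 + insurance 76.31 + destination terminal 957.51 + brokerage 481.08 + duty 7878.57 = 14998.91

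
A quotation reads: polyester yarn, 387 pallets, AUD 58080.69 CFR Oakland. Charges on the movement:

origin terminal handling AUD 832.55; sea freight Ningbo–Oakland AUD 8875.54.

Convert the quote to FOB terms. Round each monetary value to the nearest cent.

FOB price: AUD 49205.15

Not relevant to the conversion: origin terminal — on the seller under both CFR and FOB; already in the CFR price and stays in the FOB price.
From CFR to FOB, the seller no longer bears: freight.
FOB price = 58080.69 − 8875.54 = 49205.15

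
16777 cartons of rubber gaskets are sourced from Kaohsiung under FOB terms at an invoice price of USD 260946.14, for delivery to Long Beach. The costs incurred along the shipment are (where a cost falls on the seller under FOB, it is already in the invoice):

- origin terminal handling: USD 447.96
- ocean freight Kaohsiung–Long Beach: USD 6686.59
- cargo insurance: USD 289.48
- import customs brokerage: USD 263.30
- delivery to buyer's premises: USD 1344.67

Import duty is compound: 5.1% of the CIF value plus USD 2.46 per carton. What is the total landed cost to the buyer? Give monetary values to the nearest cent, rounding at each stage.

Total landed cost: USD 324465.63

FOB: the seller bears costs until goods are on board at the origin port; the buyer bears freight, insurance and all costs thereafter.
Already in the invoice (seller's account under FOB): origin terminal — exclude.
CIF value = FOB price + freight + insurance = 260946.14 + 6686.59 + 289.48 = 267922.21
Ad valorem component: 267922.21 × 5.1% = 13664.03
Specific component: 16777 × 2.46 = 41271.42
Import duty = 13664.03 + 41271.42 = 54935.45
Buyer bears: freight 6686.59 + insurance 289.48 + brokerage 263.30 + delivery 1344.67 + duty 54935.45 = 63519.49
Landed cost = invoice 260946.14 + 63519.49 = 324465.63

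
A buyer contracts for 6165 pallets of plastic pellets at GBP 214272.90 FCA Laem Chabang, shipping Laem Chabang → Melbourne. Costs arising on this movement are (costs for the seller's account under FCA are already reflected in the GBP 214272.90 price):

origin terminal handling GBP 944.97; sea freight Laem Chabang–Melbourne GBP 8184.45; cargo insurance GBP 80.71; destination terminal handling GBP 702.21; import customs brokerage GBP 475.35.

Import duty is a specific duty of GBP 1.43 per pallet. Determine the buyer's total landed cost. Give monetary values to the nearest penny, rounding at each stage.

Total landed cost: GBP 233476.54

FCA: the seller delivers export-cleared goods to the carrier; the buyer bears costs from that point.
CIF value = FCA price + origin terminal + freight + insurance = 214272.90 + 944.97 + 8184.45 + 80.71 = 223483.03
Import duty = 6165 × 1.43 = 8815.95
Buyer bears: origin terminal 944.97 + freight 8184.45 + insurance 80.71 + destination terminal 702.21 + brokerage 475.35 + duty 8815.95 = 19203.64
Landed cost = invoice 214272.90 + 19203.64 = 233476.54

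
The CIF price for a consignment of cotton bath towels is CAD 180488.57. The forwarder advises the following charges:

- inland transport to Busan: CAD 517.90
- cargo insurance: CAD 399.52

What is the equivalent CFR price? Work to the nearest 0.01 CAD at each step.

CFR price: CAD 180089.05

Not relevant to the conversion: inland to port — on the seller under both CIF and CFR; already in the CIF price and stays in the CFR price.
From CIF to CFR, the seller no longer bears: insurance.
CFR price = 180488.57 − 399.52 = 180089.05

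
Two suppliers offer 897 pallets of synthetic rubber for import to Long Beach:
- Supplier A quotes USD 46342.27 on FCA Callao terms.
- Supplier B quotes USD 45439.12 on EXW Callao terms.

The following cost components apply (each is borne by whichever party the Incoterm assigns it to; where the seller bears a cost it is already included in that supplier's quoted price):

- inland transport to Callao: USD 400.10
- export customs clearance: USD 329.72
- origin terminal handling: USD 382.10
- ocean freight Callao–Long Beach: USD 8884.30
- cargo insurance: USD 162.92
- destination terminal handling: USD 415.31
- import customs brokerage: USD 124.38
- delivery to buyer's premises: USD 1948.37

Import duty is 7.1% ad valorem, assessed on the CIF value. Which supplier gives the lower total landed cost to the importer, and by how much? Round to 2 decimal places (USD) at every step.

Supplier B is cheaper by USD 185.63

Supplier A (FCA):
CIF value = FCA price + origin terminal + freight + insurance = 46342.27 + 382.10 + 8884.30 + 162.92 = 55771.59
Import duty = 55771.59 × 7.1% = 3959.78
Buyer bears (A): 382.10 + 8884.30 + 162.92 + 415.31 + 124.38 + 1948.37 = 11917.38
Landed cost (A) = invoice 46342.27 + 11917.38 + duty 3959.78 = 62219.43
Supplier B (EXW):
CIF value = EXW price + inland to port + export clearance + origin terminal + freight + insurance = 45439.12 + 400.10 + 329.72 + 382.10 + 8884.30 + 162.92 = 55598.26
Import duty = 55598.26 × 7.1% = 3947.48
Buyer bears (B): 400.10 + 329.72 + 382.10 + 8884.30 + 162.92 + 415.31 + 124.38 + 1948.37 = 12647.20
Landed cost (B) = invoice 45439.12 + 12647.20 + duty 3947.48 = 62033.80
Difference = |62219.43 − 62033.80| = 185.63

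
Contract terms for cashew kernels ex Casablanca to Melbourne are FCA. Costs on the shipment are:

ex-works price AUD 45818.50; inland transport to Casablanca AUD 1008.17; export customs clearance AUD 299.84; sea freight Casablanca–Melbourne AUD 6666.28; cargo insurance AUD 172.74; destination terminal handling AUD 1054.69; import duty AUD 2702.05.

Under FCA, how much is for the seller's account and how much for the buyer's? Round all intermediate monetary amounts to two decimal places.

FCA: the seller delivers export-cleared goods to the carrier; the buyer bears costs from that point.
Seller's account: goods 45818.50 + inland to port 1008.17 + export clearance 299.84 = 47126.51
Buyer's account: freight 6666.28 + insurance 172.74 + destination terminal 1054.69 + duty 2702.05 = 10595.76

Seller: AUD 47126.51; buyer: AUD 10595.76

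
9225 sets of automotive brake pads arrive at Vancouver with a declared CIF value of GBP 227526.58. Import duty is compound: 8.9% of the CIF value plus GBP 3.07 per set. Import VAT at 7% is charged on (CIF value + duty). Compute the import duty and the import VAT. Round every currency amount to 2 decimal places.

Import duty: GBP 48570.62; import VAT: GBP 19326.80

Ad valorem component: 227526.58 × 8.9% = 20249.87
Specific component: 9225 × 3.07 = 28320.75
Import duty = 20249.87 + 28320.75 = 48570.62
VAT base = CIF + duty = 227526.58 + 48570.62 = 276097.20
Import VAT = 276097.20 × 7% = 19326.80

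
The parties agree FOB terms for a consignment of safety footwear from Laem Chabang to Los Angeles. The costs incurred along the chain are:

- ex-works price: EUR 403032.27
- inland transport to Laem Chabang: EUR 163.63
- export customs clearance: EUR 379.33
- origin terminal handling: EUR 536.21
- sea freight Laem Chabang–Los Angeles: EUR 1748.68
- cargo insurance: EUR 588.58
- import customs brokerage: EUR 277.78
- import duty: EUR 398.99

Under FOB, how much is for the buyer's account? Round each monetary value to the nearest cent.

Buyer's account: EUR 3014.03

FOB: the seller bears costs until goods are on board at the origin port; the buyer bears freight, insurance and all costs thereafter.
Seller's account: goods 403032.27 + inland to port 163.63 + export clearance 379.33 + origin terminal 536.21 = 404111.44
Buyer's account: freight 1748.68 + insurance 588.58 + brokerage 277.78 + duty 398.99 = 3014.03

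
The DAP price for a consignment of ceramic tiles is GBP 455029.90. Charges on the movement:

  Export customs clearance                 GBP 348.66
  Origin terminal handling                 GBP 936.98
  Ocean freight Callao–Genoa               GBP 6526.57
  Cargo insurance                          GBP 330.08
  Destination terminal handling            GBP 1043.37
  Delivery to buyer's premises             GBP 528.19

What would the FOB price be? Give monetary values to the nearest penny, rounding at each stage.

Not relevant to the conversion: origin terminal, export clearance — on the seller under both DAP and FOB; already in the DAP price and stays in the FOB price.
From DAP to FOB, the seller no longer bears: freight, insurance, destination terminal, delivery.
FOB price = 455029.90 − 6526.57 − 330.08 − 1043.37 − 528.19 = 446601.69

FOB price: GBP 446601.69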